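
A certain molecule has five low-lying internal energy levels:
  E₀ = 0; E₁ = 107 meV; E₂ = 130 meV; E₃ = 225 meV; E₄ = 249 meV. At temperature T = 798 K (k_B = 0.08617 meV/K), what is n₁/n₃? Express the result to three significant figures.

5.56

k_BT = 0.08617 × 798 K = 68.764 meV.
n₁/n₃ = exp[−(E₁−E₃)/kT] = exp(−(-118 meV)/(68.764 meV)) = exp(1.7160) = 5.56.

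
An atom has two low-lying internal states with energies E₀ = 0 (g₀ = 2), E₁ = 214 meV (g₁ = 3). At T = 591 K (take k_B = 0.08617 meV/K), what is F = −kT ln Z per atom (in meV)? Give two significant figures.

k_BT = 0.08617 × 591 K = 50.93 meV.
Eᵢ/kT = 0, 4.202.
Z = Σ gᵢe^(−Eᵢ/kT) = 2·e^(−0) + 3·e^(−4.202) = 2.000 + 0.04490 = 2.045.
F = −kT ln Z = −50.93 × ln(2.045) = −50.93 × 0.7154 = -36 meV.

-36 meV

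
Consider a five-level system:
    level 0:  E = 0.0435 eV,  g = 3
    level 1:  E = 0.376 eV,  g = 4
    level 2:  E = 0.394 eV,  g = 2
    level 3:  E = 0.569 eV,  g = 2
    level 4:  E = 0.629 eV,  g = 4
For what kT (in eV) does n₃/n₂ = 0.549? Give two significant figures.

n₃/n₂ = (g₃/g₂) exp[−(E₃−E₂)/kT] = 0.549.
⇒ (E₃−E₂)/kT = ln((2/2)/0.549) = ln(1.821) = 0.5994.
kT = 0.175 eV / 0.5994 = 0.29 eV.

0.29 eV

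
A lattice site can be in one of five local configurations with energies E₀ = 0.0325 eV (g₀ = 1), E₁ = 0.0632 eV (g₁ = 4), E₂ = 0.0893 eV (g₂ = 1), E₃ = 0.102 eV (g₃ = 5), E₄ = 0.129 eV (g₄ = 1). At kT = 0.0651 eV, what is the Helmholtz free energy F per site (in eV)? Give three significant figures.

-0.0826 eV

Eᵢ/kT = 0.49923, 0.97081, 1.3717, 1.5668, 1.9816.
Z = Σ gᵢe^(−Eᵢ/kT) = 1·e^(−0.49923) + 4·e^(−0.97081) + 1·e^(−1.3717) + 5·e^(−1.5668) + 1·e^(−1.9816) = 0.60700 + 1.5151 + 0.25368 + 1.0436 + 0.13785 = 3.5572.
F = −kT ln Z = −0.0651 × ln(3.5572) = −0.0651 × 1.2690 = -0.0826 eV.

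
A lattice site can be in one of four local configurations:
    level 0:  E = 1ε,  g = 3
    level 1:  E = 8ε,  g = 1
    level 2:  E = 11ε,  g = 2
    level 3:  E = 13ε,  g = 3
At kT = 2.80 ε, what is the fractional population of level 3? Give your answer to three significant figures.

Eᵢ/kT = 0.35714, 2.8571, 3.9286, 4.6429.
Z = Σ gᵢe^(−Eᵢ/kT) = 3·e^(−0.35714) + 1·e^(−2.8571) + 2·e^(−3.9286) + 3·e^(−4.6429) = 2.0990 + 0.057435 + 0.039342 + 0.028889 = 2.2247.
P₃ = g₃ e^(−E₃/kT) / Z = 0.028889/2.2247 = 0.0130.

0.0130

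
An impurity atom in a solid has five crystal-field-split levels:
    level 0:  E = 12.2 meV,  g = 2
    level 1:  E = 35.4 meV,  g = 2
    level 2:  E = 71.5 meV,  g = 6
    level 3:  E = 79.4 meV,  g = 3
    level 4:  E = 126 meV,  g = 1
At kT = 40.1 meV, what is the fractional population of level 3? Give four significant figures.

Eᵢ/kT = 0.304239, 0.882793, 1.78304, 1.98005, 3.14214.
Z = Σ gᵢe^(−Eᵢ/kT) = 2·e^(−0.304239) + 2·e^(−0.882793) + 6·e^(−1.78304) + 3·e^(−1.98005) + 1·e^(−3.14214) = 1.47537 + 0.827252 + 1.00876 + 0.414187 + 0.0431903 = 3.76876.
P₃ = g₃ e^(−E₃/kT) / Z = 0.414187/3.76876 = 0.1099.

0.1099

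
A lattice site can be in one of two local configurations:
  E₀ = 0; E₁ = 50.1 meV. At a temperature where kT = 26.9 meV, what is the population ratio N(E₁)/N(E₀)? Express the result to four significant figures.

0.1553

n₁/n₀ = exp[−(E₁−E₀)/kT] = exp(−(50.1 meV)/(26.9 meV)) = exp(-1.86245) = 0.1553.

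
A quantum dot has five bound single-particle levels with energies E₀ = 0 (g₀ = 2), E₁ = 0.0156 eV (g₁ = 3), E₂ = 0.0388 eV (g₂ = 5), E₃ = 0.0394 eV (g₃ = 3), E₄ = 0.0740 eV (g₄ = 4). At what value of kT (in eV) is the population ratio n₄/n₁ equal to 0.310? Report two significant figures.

n₄/n₁ = (g₄/g₁) exp[−(E₄−E₁)/kT] = 0.310.
⇒ (E₄−E₁)/kT = ln((4/3)/0.310) = ln(4.301) = 1.459.
kT = 0.0584 eV / 1.459 = 0.040 eV.

0.040 eV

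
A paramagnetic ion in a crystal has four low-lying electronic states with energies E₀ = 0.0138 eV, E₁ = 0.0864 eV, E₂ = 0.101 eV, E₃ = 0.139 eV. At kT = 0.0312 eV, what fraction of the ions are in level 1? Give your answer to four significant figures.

0.08293

Eᵢ/kT = 0.442308, 2.76923, 3.23718, 4.45513.
Z = Σ e^(−Eᵢ/kT) = e^(−0.442308) + e^(−2.76923) + e^(−3.23718) + e^(−4.45513) = 0.642552 + 0.0627103 + 0.0392745 + 0.0116188 = 0.756156.
P₁ = e^(−E₁/kT) / Z = 0.0627103/0.756156 = 0.08293.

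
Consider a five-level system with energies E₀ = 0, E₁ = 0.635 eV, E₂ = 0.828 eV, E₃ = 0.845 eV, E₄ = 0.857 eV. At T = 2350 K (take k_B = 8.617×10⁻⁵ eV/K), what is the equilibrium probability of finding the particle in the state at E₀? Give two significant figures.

k_BT = 8.617×10⁻⁵ × 2350 K = 0.2025 eV.
Eᵢ/kT = 0, 3.136, 4.089, 4.173, 4.232.
Z = Σ e^(−Eᵢ/kT) = e^(−0) + e^(−3.136) + e^(−4.089) + e^(−4.173) + e^(−4.232) = 1.000 + 0.04346 + 0.01676 + 0.01541 + 0.01452 = 1.090.
P₀ = e^(−E₀/kT) / Z = 1.000/1.090 = 0.92.

0.92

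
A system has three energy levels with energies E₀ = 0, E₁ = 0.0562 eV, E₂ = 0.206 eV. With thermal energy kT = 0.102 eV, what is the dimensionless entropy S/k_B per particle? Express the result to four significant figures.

Eᵢ/kT = 0, 0.550980, 2.01961.
Z = Σ e^(−Eᵢ/kT) = e^(−0) + e^(−0.550980) + e^(−2.01961) = 1.00000 + 0.576385 + 0.132707 = 1.70909.
⟨E⟩ = Σ EᵢPᵢ = 0.0349487 eV.
S/k_B = ln Z + ⟨E⟩/kT = ln(1.70909) + 0.0349487/0.102 = 0.535961 + 0.342634 = 0.8786.

0.8786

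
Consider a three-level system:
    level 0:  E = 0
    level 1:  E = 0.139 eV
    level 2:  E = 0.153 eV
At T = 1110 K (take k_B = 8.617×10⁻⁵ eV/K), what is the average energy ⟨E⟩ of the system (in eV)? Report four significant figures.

0.04416 eV

k_BT = 8.617×10⁻⁵ × 1110 K = 0.0956487 eV.
Eᵢ/kT = 0, 1.45323, 1.59960.
Z = Σ e^(−Eᵢ/kT) = e^(−0) + e^(−1.45323) + e^(−1.59960) = 1.00000 + 0.233814 + 0.201977 = 1.43579.
⟨E⟩ = Σ Eᵢ e^(−Eᵢ/kT) / Z = (0·1.00000 + 0.139·0.233814 + 0.153·0.201977) / 1.43579 = 0.04416 eV.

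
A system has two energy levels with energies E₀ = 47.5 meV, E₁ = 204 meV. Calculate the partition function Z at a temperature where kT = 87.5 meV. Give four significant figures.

Eᵢ/kT = 0.542857, 2.33143.
Z = Σ e^(−Eᵢ/kT) = e^(−0.542857) + e^(−2.33143) = 0.581086 + 0.0971567 = 0.678243.

Z = 0.6782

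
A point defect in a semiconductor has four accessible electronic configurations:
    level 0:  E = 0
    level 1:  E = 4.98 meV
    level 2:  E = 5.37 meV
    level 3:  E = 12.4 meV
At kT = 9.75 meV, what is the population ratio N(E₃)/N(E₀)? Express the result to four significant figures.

n₃/n₀ = exp[−(E₃−E₀)/kT] = exp(−(12.4 meV)/(9.75 meV)) = exp(-1.27179) = 0.2803.

0.2803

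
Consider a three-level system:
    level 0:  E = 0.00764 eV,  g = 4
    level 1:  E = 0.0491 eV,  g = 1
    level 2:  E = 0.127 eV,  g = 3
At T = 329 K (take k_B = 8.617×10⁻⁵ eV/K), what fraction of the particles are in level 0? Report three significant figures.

0.935

k_BT = 8.617×10⁻⁵ × 329 K = 0.028350 eV.
Eᵢ/kT = 0.26949, 1.7319, 4.4797.
Z = Σ gᵢe^(−Eᵢ/kT) = 4·e^(−0.26949) + 1·e^(−1.7319) + 3·e^(−4.4797) = 3.0551 + 0.17695 + 0.034010 = 3.2661.
P₀ = g₀ e^(−E₀/kT) / Z = 3.0551/3.2661 = 0.935.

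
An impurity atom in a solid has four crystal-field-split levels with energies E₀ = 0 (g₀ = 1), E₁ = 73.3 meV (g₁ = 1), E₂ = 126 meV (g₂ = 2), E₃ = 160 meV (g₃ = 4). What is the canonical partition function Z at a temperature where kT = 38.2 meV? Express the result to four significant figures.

Z = 1.281

Eᵢ/kT = 0, 1.91885, 3.29843, 4.18848.
Z = Σ gᵢe^(−Eᵢ/kT) = 1·e^(−0) + 1·e^(−1.91885) + 2·e^(−3.29843) + 4·e^(−4.18848) = 1.00000 + 0.146776 + 0.0738822 + 0.0606773 = 1.28134.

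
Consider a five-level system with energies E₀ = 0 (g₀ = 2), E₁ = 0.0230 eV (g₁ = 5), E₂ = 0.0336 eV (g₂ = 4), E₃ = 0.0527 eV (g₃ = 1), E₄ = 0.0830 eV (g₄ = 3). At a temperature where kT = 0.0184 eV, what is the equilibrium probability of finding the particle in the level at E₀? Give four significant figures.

0.4800

Eᵢ/kT = 0, 1.25000, 1.82609, 2.86413, 4.51087.
Z = Σ gᵢe^(−Eᵢ/kT) = 2·e^(−0) + 5·e^(−1.25000) + 4·e^(−1.82609) + 1·e^(−2.86413) + 3·e^(−4.51087) = 2.00000 + 1.43252 + 0.644168 + 0.0570327 + 0.0329667 = 4.16669.
P₀ = g₀ e^(−E₀/kT) / Z = 2.00000/4.16669 = 0.4800.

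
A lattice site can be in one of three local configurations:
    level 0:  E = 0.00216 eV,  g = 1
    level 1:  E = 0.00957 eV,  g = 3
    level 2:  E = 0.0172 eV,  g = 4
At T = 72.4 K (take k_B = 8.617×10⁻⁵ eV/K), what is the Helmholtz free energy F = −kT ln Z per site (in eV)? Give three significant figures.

k_BT = 8.617×10⁻⁵ × 72.4 K = 0.0062387 eV.
Eᵢ/kT = 0.34623, 1.5340, 2.7570.
Z = Σ gᵢe^(−Eᵢ/kT) = 1·e^(−0.34623) + 3·e^(−1.5340) + 4·e^(−2.7570) = 0.70735 + 0.64701 + 0.25393 = 1.6083.
F = −kT ln Z = −0.0062387 × ln(1.6083) = −0.0062387 × 0.47518 = -0.00296 eV.

-0.00296 eV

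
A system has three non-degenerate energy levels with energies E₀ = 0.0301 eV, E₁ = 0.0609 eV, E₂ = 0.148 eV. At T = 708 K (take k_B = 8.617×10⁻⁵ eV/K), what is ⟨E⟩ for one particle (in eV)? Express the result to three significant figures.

0.0505 eV

k_BT = 8.617×10⁻⁵ × 708 K = 0.061008 eV.
Eᵢ/kT = 0.49338, 0.99823, 2.4259.
Z = Σ e^(−Eᵢ/kT) = e^(−0.49338) + e^(−0.99823) + e^(−2.4259) = 0.61056 + 0.36853 + 0.088399 = 1.0675.
⟨E⟩ = Σ Eᵢ e^(−Eᵢ/kT) / Z = (0.0301·0.61056 + 0.0609·0.36853 + 0.148·0.088399) / 1.0675 = 0.0505 eV.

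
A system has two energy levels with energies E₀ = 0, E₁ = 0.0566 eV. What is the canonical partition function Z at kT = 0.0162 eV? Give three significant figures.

Eᵢ/kT = 0, 3.4938.
Z = Σ e^(−Eᵢ/kT) = e^(−0) + e^(−3.4938) = 1.0000 + 0.030385 = 1.0304.

Z = 1.03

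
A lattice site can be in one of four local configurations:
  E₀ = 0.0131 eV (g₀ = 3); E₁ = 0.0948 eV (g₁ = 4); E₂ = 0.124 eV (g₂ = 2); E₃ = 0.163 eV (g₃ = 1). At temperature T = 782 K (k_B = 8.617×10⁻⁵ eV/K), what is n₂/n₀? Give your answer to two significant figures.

k_BT = 8.617×10⁻⁵ × 782 K = 0.06738 eV.
n₂/n₀ = (g₂/g₀) exp[−(E₂−E₀)/kT] = (2/3) × exp(−(0.1109 eV)/(0.06738 eV)) = (2/3) × exp(-1.646) = 0.13.

0.13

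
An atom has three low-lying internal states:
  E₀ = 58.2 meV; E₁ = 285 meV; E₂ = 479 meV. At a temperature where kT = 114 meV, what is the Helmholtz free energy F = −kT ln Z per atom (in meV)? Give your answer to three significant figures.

41.1 meV

Eᵢ/kT = 0.51053, 2.5000, 4.2018.
Z = Σ e^(−Eᵢ/kT) = e^(−0.51053) + e^(−2.5000) + e^(−4.2018) = 0.60018 + 0.082085 + 0.014969 = 0.69723.
F = −kT ln Z = −114 × ln(0.69723) = −114 × -0.36064 = 41.1 meV.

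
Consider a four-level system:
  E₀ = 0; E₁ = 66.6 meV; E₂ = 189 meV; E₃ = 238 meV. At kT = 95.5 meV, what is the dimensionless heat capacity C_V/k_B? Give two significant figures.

Eᵢ/kT = 0, 0.6974, 1.979, 2.492.
Z = Σ e^(−Eᵢ/kT) = e^(−0) + e^(−0.6974) + e^(−1.979) + e^(−2.492) = 1.000 + 0.4979 + 0.1382 + 0.08274 = 1.719.
⟨E⟩ = 45.94 meV, ⟨E²⟩ = 6883 meV².
C_V/k_B = (⟨E²⟩ − ⟨E⟩²)/(kT)² = (6883 − 2110)/9120 = 0.52.

0.52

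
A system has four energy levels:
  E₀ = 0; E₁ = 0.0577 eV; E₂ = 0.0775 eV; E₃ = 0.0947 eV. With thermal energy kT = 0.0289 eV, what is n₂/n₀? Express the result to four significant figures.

0.06845

n₂/n₀ = exp[−(E₂−E₀)/kT] = exp(−(0.0775 eV)/(0.0289 eV)) = exp(-2.68166) = 0.06845.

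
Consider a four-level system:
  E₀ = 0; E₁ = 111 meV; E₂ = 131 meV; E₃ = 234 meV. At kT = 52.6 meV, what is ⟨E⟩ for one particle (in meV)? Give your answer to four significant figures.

Eᵢ/kT = 0, 2.11027, 2.49049, 4.44867.
Z = Σ e^(−Eᵢ/kT) = e^(−0) + e^(−2.11027) + e^(−2.49049) + e^(−4.44867) = 1.00000 + 0.121205 + 0.0828694 + 0.0116941 = 1.21577.
⟨E⟩ = Σ Eᵢ e^(−Eᵢ/kT) / Z = (0·1.00000 + 111·0.121205 + 131·0.0828694 + 234·0.0116941) / 1.21577 = 22.25 meV.

22.25 meV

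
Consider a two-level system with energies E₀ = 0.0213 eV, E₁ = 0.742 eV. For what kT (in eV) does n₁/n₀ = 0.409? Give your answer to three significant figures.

0.806 eV

n₁/n₀ = exp[−(E₁−E₀)/kT] = 0.409.
⇒ (E₁−E₀)/kT = ln(1/0.409) = ln(2.4450) = 0.89405.
kT = 0.7207 eV / 0.89405 = 0.806 eV.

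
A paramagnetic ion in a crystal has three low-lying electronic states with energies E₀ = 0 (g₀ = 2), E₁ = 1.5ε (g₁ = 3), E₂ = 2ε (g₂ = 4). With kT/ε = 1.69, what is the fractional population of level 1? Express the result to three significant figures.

0.277

Eᵢ/kT = 0, 0.88757, 1.1834.
Z = Σ gᵢe^(−Eᵢ/kT) = 2·e^(−0) + 3·e^(−0.88757) + 4·e^(−1.1834) = 2.0000 + 1.2350 + 1.2249 = 4.4599.
P₁ = g₁ e^(−E₁/kT) / Z = 1.2350/4.4599 = 0.277.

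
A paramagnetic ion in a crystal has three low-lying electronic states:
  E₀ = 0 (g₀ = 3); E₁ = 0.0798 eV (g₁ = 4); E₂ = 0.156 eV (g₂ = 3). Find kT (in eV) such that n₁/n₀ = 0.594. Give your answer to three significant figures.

0.0987 eV

n₁/n₀ = (g₁/g₀) exp[−(E₁−E₀)/kT] = 0.594.
⇒ (E₁−E₀)/kT = ln((4/3)/0.594) = ln(2.2447) = 0.80857.
kT = 0.0798 eV / 0.80857 = 0.0987 eV.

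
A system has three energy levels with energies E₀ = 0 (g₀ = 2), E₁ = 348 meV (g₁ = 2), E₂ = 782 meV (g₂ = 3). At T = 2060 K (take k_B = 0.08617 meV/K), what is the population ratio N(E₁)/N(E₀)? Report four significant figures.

k_BT = 0.08617 × 2060 K = 177.510 meV.
n₁/n₀ = (g₁/g₀) exp[−(E₁−E₀)/kT] = (2/2) × exp(−(348 meV)/(177.510 meV)) = (2/2) × exp(-1.96045) = 0.1408.

0.1408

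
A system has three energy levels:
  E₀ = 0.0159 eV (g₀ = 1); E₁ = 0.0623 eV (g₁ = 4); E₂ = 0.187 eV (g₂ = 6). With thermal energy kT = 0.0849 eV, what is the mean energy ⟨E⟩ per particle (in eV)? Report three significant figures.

Eᵢ/kT = 0.18728, 0.73380, 2.2026.
Z = Σ gᵢe^(−Eᵢ/kT) = 1·e^(−0.18728) + 4·e^(−0.73380) + 6·e^(−2.2026) = 0.82921 + 1.9203 + 0.66309 = 3.4126.
⟨E⟩ = Σ Eᵢ gᵢe^(−Eᵢ/kT) / Z = (0.0159·0.82921 + 0.0623·1.9203 + 0.187·0.66309) / 3.4126 = 0.0753 eV.

0.0753 eV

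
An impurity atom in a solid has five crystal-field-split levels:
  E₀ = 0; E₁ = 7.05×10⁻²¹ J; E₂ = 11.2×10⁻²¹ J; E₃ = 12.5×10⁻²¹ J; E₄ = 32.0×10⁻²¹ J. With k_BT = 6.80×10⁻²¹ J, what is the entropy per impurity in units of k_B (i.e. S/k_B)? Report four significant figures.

1.134

Eᵢ/kT = 0, 1.03676, 1.64706, 1.83824, 4.70588.
Z = Σ e^(−Eᵢ/kT) = e^(−0) + e^(−1.03676) + e^(−1.64706) + e^(−1.83824) + e^(−4.70588) = 1.00000 + 0.354602 + 0.192615 + 0.159097 + 0.00904195 = 1.71536.
⟨E⟩ = Σ EᵢPᵢ = 4.04305 ×10⁻²¹ J.
S/k_B = ln Z + ⟨E⟩/kT = ln(1.71536) + 4.04305/6.80 = 0.539623 + 0.594566 = 1.134.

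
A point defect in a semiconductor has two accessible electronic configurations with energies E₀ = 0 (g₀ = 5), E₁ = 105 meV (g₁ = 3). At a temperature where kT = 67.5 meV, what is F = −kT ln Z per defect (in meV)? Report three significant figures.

Eᵢ/kT = 0, 1.5556.
Z = Σ gᵢe^(−Eᵢ/kT) = 5·e^(−0) + 3·e^(−1.5556) = 5.0000 + 0.63319 = 5.6332.
F = −kT ln Z = −67.5 × ln(5.6332) = −67.5 × 1.7287 = -117 meV.

-117 meV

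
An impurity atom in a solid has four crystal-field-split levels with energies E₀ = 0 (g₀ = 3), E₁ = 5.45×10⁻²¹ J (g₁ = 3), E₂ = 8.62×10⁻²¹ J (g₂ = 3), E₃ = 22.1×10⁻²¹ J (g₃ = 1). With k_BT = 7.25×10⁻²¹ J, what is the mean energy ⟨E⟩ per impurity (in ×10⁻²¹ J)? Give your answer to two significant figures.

3.1 ×10⁻²¹ J

Eᵢ/kT = 0, 0.7517, 1.189, 3.048.
Z = Σ gᵢe^(−Eᵢ/kT) = 3·e^(−0) + 3·e^(−0.7517) + 3·e^(−1.189) + 1·e^(−3.048) = 3.000 + 1.415 + 0.9136 + 0.04745 = 5.376.
⟨E⟩ = Σ Eᵢ gᵢe^(−Eᵢ/kT) / Z = (0·3.000 + 5.45·1.415 + 8.62·0.9136 + 22.1·0.04745) / 5.376 = 3.1 ×10⁻²¹ J.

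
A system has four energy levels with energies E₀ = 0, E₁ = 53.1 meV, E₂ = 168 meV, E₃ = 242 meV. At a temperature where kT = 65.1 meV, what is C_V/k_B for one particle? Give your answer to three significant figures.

0.560

Eᵢ/kT = 0, 0.81567, 2.5806, 3.7174.
Z = Σ e^(−Eᵢ/kT) = e^(−0) + e^(−0.81567) + e^(−2.5806) + e^(−3.7174) = 1.0000 + 0.44234 + 0.075729 + 0.024297 = 1.5424.
⟨E⟩ = 27.289 meV, ⟨E²⟩ = 3116.9 meV².
C_V/k_B = (⟨E²⟩ − ⟨E⟩²)/(kT)² = (3116.9 − 744.69)/4238.0 = 0.560.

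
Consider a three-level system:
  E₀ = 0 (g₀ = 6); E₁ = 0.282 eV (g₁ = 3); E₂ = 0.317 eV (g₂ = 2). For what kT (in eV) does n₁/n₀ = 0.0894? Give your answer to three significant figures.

0.164 eV

n₁/n₀ = (g₁/g₀) exp[−(E₁−E₀)/kT] = 0.0894.
⇒ (E₁−E₀)/kT = ln((3/6)/0.0894) = ln(5.5928) = 1.7215.
kT = 0.282 eV / 1.7215 = 0.164 eV.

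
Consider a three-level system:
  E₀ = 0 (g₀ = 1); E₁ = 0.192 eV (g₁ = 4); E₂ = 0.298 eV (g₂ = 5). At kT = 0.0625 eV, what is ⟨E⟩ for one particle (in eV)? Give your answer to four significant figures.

Eᵢ/kT = 0, 3.07200, 4.76800.
Z = Σ gᵢe^(−Eᵢ/kT) = 1·e^(−0) + 4·e^(−3.07200) + 5·e^(−4.76800) = 1.00000 + 0.185314 + 0.0424868 = 1.22780.
⟨E⟩ = Σ Eᵢ gᵢe^(−Eᵢ/kT) / Z = (0·1.00000 + 0.192·0.185314 + 0.298·0.0424868) / 1.22780 = 0.03929 eV.

0.03929 eV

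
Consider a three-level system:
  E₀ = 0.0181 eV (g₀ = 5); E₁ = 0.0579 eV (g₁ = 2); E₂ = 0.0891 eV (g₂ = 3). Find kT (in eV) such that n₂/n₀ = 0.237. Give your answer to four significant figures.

0.07644 eV

n₂/n₀ = (g₂/g₀) exp[−(E₂−E₀)/kT] = 0.237.
⇒ (E₂−E₀)/kT = ln((3/5)/0.237) = ln(2.53165) = 0.928871.
kT = 0.0710 eV / 0.928871 = 0.07644 eV.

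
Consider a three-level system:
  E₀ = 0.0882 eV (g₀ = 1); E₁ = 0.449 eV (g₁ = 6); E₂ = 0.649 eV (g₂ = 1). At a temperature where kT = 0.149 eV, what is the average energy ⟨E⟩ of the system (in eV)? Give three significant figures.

0.220 eV

Eᵢ/kT = 0.59195, 3.0134, 4.3557.
Z = Σ gᵢe^(−Eᵢ/kT) = 1·e^(−0.59195) + 6·e^(−3.0134) + 1·e^(−4.3557) = 0.55325 + 0.29475 + 0.012833 = 0.86083.
⟨E⟩ = Σ Eᵢ gᵢe^(−Eᵢ/kT) / Z = (0.0882·0.55325 + 0.449·0.29475 + 0.649·0.012833) / 0.86083 = 0.220 eV.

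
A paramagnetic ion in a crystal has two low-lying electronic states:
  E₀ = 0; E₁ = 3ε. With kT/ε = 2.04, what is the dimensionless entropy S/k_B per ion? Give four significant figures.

0.4816

Eᵢ/kT = 0, 1.47059.
Z = Σ e^(−Eᵢ/kT) = e^(−0) + e^(−1.47059) = 1.00000 + 0.229790 = 1.22979.
⟨E⟩ = Σ EᵢPᵢ = 0.560559 ε.
S/k_B = ln Z + ⟨E⟩/kT = ln(1.22979) + 0.560559/2.04 = 0.206843 + 0.274784 = 0.4816.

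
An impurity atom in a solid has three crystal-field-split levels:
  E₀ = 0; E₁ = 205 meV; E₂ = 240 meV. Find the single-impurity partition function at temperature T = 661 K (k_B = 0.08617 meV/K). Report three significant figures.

k_BT = 0.08617 × 661 K = 56.958 meV.
Eᵢ/kT = 0, 3.5991, 4.2136.
Z = Σ e^(−Eᵢ/kT) = e^(−0) + e^(−3.5991) + e^(−4.2136) = 1.0000 + 0.027348 + 0.014793 = 1.0421.

Z = 1.04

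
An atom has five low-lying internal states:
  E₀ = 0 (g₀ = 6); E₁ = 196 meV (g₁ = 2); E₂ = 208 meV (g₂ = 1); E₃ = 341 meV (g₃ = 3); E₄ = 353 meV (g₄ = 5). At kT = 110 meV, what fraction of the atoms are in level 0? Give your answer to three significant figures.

Eᵢ/kT = 0, 1.7818, 1.8909, 3.1000, 3.2091.
Z = Σ gᵢe^(−Eᵢ/kT) = 6·e^(−0) + 2·e^(−1.7818) + 1·e^(−1.8909) + 3·e^(−3.1000) + 5·e^(−3.2091) = 6.0000 + 0.33667 + 0.15094 + 0.13515 + 0.20196 = 6.8247.
P₀ = g₀ e^(−E₀/kT) / Z = 6.0000/6.8247 = 0.879.

0.879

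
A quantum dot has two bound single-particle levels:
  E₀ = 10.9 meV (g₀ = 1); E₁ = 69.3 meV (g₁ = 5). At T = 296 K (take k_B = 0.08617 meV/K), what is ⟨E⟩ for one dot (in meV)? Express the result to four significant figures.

k_BT = 0.08617 × 296 K = 25.5063 meV.
Eᵢ/kT = 0.427345, 2.71698.
Z = Σ gᵢe^(−Eᵢ/kT) = 1·e^(−0.427345) + 5·e^(−2.71698) = 0.652238 + 0.330370 = 0.982608.
⟨E⟩ = Σ Eᵢ gᵢe^(−Eᵢ/kT) / Z = (10.9·0.652238 + 69.3·0.330370) / 0.982608 = 30.54 meV.

30.54 meV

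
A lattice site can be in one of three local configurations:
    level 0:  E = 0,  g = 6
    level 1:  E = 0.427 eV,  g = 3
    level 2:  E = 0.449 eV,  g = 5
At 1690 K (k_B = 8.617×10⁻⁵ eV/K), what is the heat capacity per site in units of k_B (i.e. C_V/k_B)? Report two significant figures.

k_BT = 8.617×10⁻⁵ × 1690 K = 0.1456 eV.
Eᵢ/kT = 0, 2.933, 3.084.
Z = Σ gᵢe^(−Eᵢ/kT) = 6·e^(−0) + 3·e^(−2.933) + 5·e^(−3.084) = 6.000 + 0.1597 + 0.2289 = 6.389.
⟨E⟩ = 0.02676 eV, ⟨E²⟩ = 0.01178 eV².
C_V/k_B = (⟨E²⟩ − ⟨E⟩²)/(kT)² = (0.01178 − 0.0007161)/0.02120 = 0.52.

0.52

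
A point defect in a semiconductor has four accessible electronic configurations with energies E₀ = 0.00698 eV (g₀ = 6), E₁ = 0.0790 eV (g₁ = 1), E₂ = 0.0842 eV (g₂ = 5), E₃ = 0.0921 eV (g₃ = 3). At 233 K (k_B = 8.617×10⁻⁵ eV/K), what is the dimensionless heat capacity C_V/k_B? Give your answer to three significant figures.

k_BT = 8.617×10⁻⁵ × 233 K = 0.020078 eV.
Eᵢ/kT = 0.34764, 3.9347, 4.1936, 4.5871.
Z = Σ gᵢe^(−Eᵢ/kT) = 6·e^(−0.34764) + 1·e^(−3.9347) + 5·e^(−4.1936) + 3·e^(−4.5871) = 4.2381 + 0.019552 + 0.075459 + 0.030547 = 4.3637.
⟨E⟩ = 0.0092338 eV, ⟨E²⟩ = 0.00025726 eV².
C_V/k_B = (⟨E²⟩ − ⟨E⟩²)/(kT)² = (0.00025726 − 0.000085263)/0.00040313 = 0.427.

0.427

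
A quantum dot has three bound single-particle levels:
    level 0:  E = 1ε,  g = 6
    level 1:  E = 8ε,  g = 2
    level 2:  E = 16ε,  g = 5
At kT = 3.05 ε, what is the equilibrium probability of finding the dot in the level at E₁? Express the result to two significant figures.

0.032

Eᵢ/kT = 0.3279, 2.623, 5.246.
Z = Σ gᵢe^(−Eᵢ/kT) = 6·e^(−0.3279) + 2·e^(−2.623) + 5·e^(−5.246) = 4.323 + 0.1452 + 0.02634 = 4.495.
P₁ = g₁ e^(−E₁/kT) / Z = 0.1452/4.495 = 0.032.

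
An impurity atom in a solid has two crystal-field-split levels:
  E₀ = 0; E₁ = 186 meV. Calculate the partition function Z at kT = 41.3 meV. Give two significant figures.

Z = 1.0

Eᵢ/kT = 0, 4.504.
Z = Σ e^(−Eᵢ/kT) = e^(−0) + e^(−4.504) = 1.000 + 0.01106 = 1.011.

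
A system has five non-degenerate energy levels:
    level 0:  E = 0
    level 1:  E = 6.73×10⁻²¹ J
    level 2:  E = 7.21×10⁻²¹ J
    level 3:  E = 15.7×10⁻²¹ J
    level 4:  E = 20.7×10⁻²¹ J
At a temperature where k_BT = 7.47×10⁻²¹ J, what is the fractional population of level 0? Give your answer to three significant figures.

Eᵢ/kT = 0, 0.90094, 0.96519, 2.1017, 2.7711.
Z = Σ e^(−Eᵢ/kT) = e^(−0) + e^(−0.90094) + e^(−0.96519) + e^(−2.1017) + e^(−2.7711) = 1.0000 + 0.40619 + 0.38091 + 0.12225 + 0.062593 = 1.9719.
P₀ = e^(−E₀/kT) / Z = 1.0000/1.9719 = 0.507.

0.507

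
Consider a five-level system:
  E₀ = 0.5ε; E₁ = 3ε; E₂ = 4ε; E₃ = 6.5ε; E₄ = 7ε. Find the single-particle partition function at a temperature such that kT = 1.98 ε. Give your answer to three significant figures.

Z = 1.20

Eᵢ/kT = 0.25253, 1.5152, 2.0202, 3.2828, 3.5354.
Z = Σ e^(−Eᵢ/kT) = e^(−0.25253) + e^(−1.5152) + e^(−2.0202) + e^(−3.2828) + e^(−3.5354) = 0.77683 + 0.21976 + 0.13263 + 0.037523 + 0.029147 = 1.1959.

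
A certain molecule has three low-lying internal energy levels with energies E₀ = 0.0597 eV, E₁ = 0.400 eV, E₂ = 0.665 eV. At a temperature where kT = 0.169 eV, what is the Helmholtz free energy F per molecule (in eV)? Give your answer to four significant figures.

0.03442 eV

Eᵢ/kT = 0.353254, 2.36686, 3.93491.
Z = Σ e^(−Eᵢ/kT) = e^(−0.353254) + e^(−2.36686) + e^(−3.93491) = 0.702399 + 0.0937747 + 0.0195475 = 0.815721.
F = −kT ln Z = −0.169 × ln(0.815721) = −0.169 × -0.203683 = 0.03442 eV.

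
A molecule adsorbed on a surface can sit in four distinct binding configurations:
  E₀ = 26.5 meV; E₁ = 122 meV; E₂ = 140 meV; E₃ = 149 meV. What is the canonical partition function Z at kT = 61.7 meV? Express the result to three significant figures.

Z = 0.982

Eᵢ/kT = 0.42950, 1.9773, 2.2690, 2.4149.
Z = Σ e^(−Eᵢ/kT) = e^(−0.42950) + e^(−1.9773) + e^(−2.2690) + e^(−2.4149) = 0.65083 + 0.13844 + 0.10342 + 0.089376 = 0.98207.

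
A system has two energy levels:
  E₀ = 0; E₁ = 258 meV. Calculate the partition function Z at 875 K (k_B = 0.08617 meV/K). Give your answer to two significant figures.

Z = 1.0

k_BT = 0.08617 × 875 K = 75.40 meV.
Eᵢ/kT = 0, 3.422.
Z = Σ e^(−Eᵢ/kT) = e^(−0) + e^(−3.422) = 1.000 + 0.03265 = 1.033.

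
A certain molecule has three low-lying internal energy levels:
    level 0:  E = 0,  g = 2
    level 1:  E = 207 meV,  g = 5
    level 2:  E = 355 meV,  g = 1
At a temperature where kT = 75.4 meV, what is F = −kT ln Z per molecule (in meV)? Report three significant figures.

Eᵢ/kT = 0, 2.7454, 4.7082.
Z = Σ gᵢe^(−Eᵢ/kT) = 2·e^(−0) + 5·e^(−2.7454) + 1·e^(−4.7082) = 2.0000 + 0.32111 + 0.0090210 = 2.3301.
F = −kT ln Z = −75.4 × ln(2.3301) = −75.4 × 0.84591 = -63.8 meV.

-63.8 meV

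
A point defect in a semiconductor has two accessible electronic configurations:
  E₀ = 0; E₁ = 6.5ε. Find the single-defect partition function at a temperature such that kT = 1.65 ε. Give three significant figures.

Z = 1.02

Eᵢ/kT = 0, 3.9394.
Z = Σ e^(−Eᵢ/kT) = e^(−0) + e^(−3.9394) = 1.0000 + 0.019460 = 1.0195.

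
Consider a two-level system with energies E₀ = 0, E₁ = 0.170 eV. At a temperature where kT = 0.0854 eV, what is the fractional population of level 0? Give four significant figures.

0.8798

Eᵢ/kT = 0, 1.99063.
Z = Σ e^(−Eᵢ/kT) = e^(−0) + e^(−1.99063) = 1.00000 + 0.136609 = 1.13661.
P₀ = e^(−E₀/kT) / Z = 1.00000/1.13661 = 0.8798.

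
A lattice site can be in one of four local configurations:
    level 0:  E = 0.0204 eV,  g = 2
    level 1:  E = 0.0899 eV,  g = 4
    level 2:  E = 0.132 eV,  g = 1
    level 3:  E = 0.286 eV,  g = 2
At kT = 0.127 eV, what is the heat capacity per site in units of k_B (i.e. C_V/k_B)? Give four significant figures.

0.2345

Eᵢ/kT = 0.160630, 0.707874, 1.03937, 2.25197.
Z = Σ gᵢe^(−Eᵢ/kT) = 2·e^(−0.160630) + 4·e^(−0.707874) + 1·e^(−1.03937) + 2·e^(−2.25197) = 1.70321 + 1.97076 + 0.353677 + 0.210384 = 4.23803.
⟨E⟩ = 0.0752170 eV, ⟨E²⟩ = 0.00944013 eV².
C_V/k_B = (⟨E²⟩ − ⟨E⟩²)/(kT)² = (0.00944013 − 0.00565760)/0.0161290 = 0.2345.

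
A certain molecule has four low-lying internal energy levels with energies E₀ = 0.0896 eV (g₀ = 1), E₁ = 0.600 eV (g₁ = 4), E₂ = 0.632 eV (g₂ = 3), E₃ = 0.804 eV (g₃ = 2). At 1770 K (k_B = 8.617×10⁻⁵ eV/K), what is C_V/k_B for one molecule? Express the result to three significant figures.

1.98

k_BT = 8.617×10⁻⁵ × 1770 K = 0.15252 eV.
Eᵢ/kT = 0.58746, 3.9339, 4.1437, 5.2714.
Z = Σ gᵢe^(−Eᵢ/kT) = 1·e^(−0.58746) + 4·e^(−3.9339) + 3·e^(−4.1437) + 2·e^(−5.2714) = 0.55574 + 0.078269 + 0.047592 + 0.010273 = 0.69187.
⟨E⟩ = 0.19526 eV, ⟨E²⟩ = 0.084248 eV².
C_V/k_B = (⟨E²⟩ − ⟨E⟩²)/(kT)² = (0.084248 − 0.038126)/0.023262 = 1.98.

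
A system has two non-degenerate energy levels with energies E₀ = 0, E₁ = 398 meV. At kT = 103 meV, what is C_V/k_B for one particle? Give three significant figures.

Eᵢ/kT = 0, 3.8641.
Z = Σ e^(−Eᵢ/kT) = e^(−0) + e^(−3.8641) = 1.0000 + 0.020982 = 1.0210.
⟨E⟩ = 8.1791 meV, ⟨E²⟩ = 3255.3 meV².
C_V/k_B = (⟨E²⟩ − ⟨E⟩²)/(kT)² = (3255.3 − 66.898)/10609 = 0.301.

0.301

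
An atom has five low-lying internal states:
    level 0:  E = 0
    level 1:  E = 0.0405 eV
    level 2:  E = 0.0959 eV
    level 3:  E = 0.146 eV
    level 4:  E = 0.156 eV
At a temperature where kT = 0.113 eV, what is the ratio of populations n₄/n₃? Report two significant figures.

n₄/n₃ = exp[−(E₄−E₃)/kT] = exp(−(0.010 eV)/(0.113 eV)) = exp(-0.08850) = 0.92.

0.92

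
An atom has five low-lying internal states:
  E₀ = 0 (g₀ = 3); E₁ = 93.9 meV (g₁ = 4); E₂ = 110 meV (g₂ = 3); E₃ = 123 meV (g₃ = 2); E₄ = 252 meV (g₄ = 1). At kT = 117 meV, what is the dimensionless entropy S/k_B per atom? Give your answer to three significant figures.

2.43

Eᵢ/kT = 0, 0.80256, 0.94017, 1.0513, 2.1538.
Z = Σ gᵢe^(−Eᵢ/kT) = 3·e^(−0) + 4·e^(−0.80256) + 3·e^(−0.94017) + 2·e^(−1.0513) + 1·e^(−2.1538) = 3.0000 + 1.7927 + 1.1717 + 0.69897 + 0.11604 = 6.7794.
⟨E⟩ = Σ EᵢPᵢ = 60.837 meV.
S/k_B = ln Z + ⟨E⟩/kT = ln(6.7794) + 60.837/117 = 1.9139 + 0.51997 = 2.43.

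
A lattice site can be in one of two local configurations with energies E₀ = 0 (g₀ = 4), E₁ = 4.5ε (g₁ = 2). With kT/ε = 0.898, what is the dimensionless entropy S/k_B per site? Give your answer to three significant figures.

Eᵢ/kT = 0, 5.0111.
Z = Σ gᵢe^(−Eᵢ/kT) = 4·e^(−0) + 2·e^(−5.0111) = 4.0000 + 0.013327 = 4.0133.
⟨E⟩ = Σ EᵢPᵢ = 0.014943 ε.
S/k_B = ln Z + ⟨E⟩/kT = ln(4.0133) + 0.014943/0.898 = 1.3896 + 0.016640 = 1.41.

1.41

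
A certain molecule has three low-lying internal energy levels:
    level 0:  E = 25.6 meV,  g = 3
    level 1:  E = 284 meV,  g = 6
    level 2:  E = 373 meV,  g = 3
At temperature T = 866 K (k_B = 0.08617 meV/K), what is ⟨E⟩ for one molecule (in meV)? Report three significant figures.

k_BT = 0.08617 × 866 K = 74.623 meV.
Eᵢ/kT = 0.34306, 3.8058, 4.9985.
Z = Σ gᵢe^(−Eᵢ/kT) = 3·e^(−0.34306) + 6·e^(−3.8058) + 3·e^(−4.9985) = 2.1288 + 0.13345 + 0.020244 = 2.2825.
⟨E⟩ = Σ Eᵢ gᵢe^(−Eᵢ/kT) / Z = (25.6·2.1288 + 284·0.13345 + 373·0.020244) / 2.2825 = 43.8 meV.

43.8 meV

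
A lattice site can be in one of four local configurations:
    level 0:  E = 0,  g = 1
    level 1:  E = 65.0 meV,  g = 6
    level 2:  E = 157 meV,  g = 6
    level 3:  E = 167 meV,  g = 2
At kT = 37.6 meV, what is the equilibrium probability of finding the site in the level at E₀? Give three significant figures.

Eᵢ/kT = 0, 1.7287, 4.1755, 4.4415.
Z = Σ gᵢe^(−Eᵢ/kT) = 1·e^(−0) + 6·e^(−1.7287) + 6·e^(−4.1755) + 2·e^(−4.4415) = 1.0000 + 1.0651 + 0.092205 + 0.023557 = 2.1809.
P₀ = g₀ e^(−E₀/kT) / Z = 1.0000/2.1809 = 0.459.

0.459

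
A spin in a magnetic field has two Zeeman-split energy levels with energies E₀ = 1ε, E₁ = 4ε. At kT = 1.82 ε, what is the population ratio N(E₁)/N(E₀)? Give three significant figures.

n₁/n₀ = exp[−(E₁−E₀)/kT] = exp(−(3ε)/(1.82ε)) = exp(-1.6484) = 0.192.

0.192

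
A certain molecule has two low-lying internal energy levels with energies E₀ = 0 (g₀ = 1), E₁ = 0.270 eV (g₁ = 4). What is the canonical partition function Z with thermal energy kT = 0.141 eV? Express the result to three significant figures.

Eᵢ/kT = 0, 1.9149.
Z = Σ gᵢe^(−Eᵢ/kT) = 1·e^(−0) + 4·e^(−1.9149) = 1.0000 + 0.58943 = 1.5894.

Z = 1.59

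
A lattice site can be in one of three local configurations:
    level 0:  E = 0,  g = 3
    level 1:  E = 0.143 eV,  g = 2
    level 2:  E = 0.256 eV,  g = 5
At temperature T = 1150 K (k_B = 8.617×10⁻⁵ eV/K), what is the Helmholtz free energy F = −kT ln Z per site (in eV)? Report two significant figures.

k_BT = 8.617×10⁻⁵ × 1150 K = 0.09910 eV.
Eᵢ/kT = 0, 1.443, 2.583.
Z = Σ gᵢe^(−Eᵢ/kT) = 3·e^(−0) + 2·e^(−1.443) + 5·e^(−2.583) = 3.000 + 0.4724 + 0.3777 = 3.850.
F = −kT ln Z = −0.09910 × ln(3.850) = −0.09910 × 1.348 = -0.13 eV.

-0.13 eV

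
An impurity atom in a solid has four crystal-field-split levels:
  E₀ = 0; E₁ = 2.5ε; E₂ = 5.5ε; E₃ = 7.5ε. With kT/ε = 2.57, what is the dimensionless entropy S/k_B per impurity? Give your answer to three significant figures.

Eᵢ/kT = 0, 0.97276, 2.1401, 2.9183.
Z = Σ e^(−Eᵢ/kT) = e^(−0) + e^(−0.97276) + e^(−2.1401) + e^(−2.9183) = 1.0000 + 0.37804 + 0.11764 + 0.054025 = 1.5497.
⟨E⟩ = Σ EᵢPᵢ = 1.2888 ε.
S/k_B = ln Z + ⟨E⟩/kT = ln(1.5497) + 1.2888/2.57 = 0.43806 + 0.50148 = 0.940.

0.940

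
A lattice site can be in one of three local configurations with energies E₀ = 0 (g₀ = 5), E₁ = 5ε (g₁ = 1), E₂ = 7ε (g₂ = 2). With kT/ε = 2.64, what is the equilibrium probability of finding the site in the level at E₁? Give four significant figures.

Eᵢ/kT = 0, 1.89394, 2.65152.
Z = Σ gᵢe^(−Eᵢ/kT) = 5·e^(−0) + 1·e^(−1.89394) + 2·e^(−2.65152) = 5.00000 + 0.150478 + 0.141088 = 5.29157.
P₁ = g₁ e^(−E₁/kT) / Z = 0.150478/5.29157 = 0.02844.

0.02844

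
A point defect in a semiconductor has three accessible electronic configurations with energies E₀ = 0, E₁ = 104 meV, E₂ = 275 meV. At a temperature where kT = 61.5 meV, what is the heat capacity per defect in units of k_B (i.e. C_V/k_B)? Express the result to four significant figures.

Eᵢ/kT = 0, 1.69106, 4.47154.
Z = Σ e^(−Eᵢ/kT) = e^(−0) + e^(−1.69106) + e^(−4.47154) = 1.00000 + 0.184324 + 0.0114297 = 1.19575.
⟨E⟩ = 18.6601 meV, ⟨E²⟩ = 2390.15 meV².
C_V/k_B = (⟨E²⟩ − ⟨E⟩²)/(kT)² = (2390.15 − 348.199)/3782.25 = 0.5399.

0.5399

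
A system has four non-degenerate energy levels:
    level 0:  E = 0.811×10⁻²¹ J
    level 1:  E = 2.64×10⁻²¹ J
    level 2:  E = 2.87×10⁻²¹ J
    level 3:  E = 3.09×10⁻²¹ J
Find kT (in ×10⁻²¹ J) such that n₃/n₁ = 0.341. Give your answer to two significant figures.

0.42 ×10⁻²¹ J

n₃/n₁ = exp[−(E₃−E₁)/kT] = 0.341.
⇒ (E₃−E₁)/kT = ln(1/0.341) = ln(2.933) = 1.076.
kT = 0.45 ×10⁻²¹ J / 1.076 = 0.42 ×10⁻²¹ J.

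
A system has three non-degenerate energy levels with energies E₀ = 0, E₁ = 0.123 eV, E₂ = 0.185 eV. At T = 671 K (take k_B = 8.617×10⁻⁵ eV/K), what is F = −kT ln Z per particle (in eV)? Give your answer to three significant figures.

-0.00858 eV

k_BT = 8.617×10⁻⁵ × 671 K = 0.057820 eV.
Eᵢ/kT = 0, 2.1273, 3.1996.
Z = Σ e^(−Eᵢ/kT) = e^(−0) + e^(−2.1273) + e^(−3.1996) = 1.0000 + 0.11916 + 0.040779 = 1.1599.
F = −kT ln Z = −0.057820 × ln(1.1599) = −0.057820 × 0.14833 = -0.00858 eV.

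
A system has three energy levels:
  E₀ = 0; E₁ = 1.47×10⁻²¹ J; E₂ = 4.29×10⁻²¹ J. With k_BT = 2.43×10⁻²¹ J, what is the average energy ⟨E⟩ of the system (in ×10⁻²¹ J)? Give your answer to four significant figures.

0.8950 ×10⁻²¹ J

Eᵢ/kT = 0, 0.604938, 1.76543.
Z = Σ e^(−Eᵢ/kT) = e^(−0) + e^(−0.604938) + e^(−1.76543) = 1.00000 + 0.546108 + 0.171113 = 1.71722.
⟨E⟩ = Σ Eᵢ e^(−Eᵢ/kT) / Z = (0·1.00000 + 1.47·0.546108 + 4.29·0.171113) / 1.71722 = 0.8950 ×10⁻²¹ J.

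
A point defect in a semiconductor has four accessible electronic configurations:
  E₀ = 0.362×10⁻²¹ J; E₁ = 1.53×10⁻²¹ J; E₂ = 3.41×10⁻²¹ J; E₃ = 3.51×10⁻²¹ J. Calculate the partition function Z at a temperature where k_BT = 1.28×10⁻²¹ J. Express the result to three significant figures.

Eᵢ/kT = 0.28281, 1.1953, 2.6641, 2.7422.
Z = Σ e^(−Eᵢ/kT) = e^(−0.28281) + e^(−1.1953) + e^(−2.6641) + e^(−2.7422) = 0.75366 + 0.30261 + 0.069662 + 0.064428 = 1.1904.

Z = 1.19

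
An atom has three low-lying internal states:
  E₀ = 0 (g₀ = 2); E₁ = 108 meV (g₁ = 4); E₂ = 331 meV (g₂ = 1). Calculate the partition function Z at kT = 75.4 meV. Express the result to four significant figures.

Z = 2.967

Eᵢ/kT = 0, 1.43236, 4.38992.
Z = Σ gᵢe^(−Eᵢ/kT) = 2·e^(−0) + 4·e^(−1.43236) + 1·e^(−4.38992) = 2.00000 + 0.954979 + 0.0124017 = 2.96738.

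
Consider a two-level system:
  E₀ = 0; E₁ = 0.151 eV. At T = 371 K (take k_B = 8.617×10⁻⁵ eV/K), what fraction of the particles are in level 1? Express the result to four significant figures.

0.008807

k_BT = 8.617×10⁻⁵ × 371 K = 0.0319691 eV.
Eᵢ/kT = 0, 4.72331.
Z = Σ e^(−Eᵢ/kT) = e^(−0) + e^(−4.72331) = 1.00000 + 0.00888572 = 1.00889.
P₁ = e^(−E₁/kT) / Z = 0.00888572/1.00889 = 0.008807.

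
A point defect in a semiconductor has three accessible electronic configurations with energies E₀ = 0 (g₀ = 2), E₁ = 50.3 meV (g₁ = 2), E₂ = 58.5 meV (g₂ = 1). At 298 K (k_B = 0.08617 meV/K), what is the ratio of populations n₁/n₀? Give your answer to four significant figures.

0.1410

k_BT = 0.08617 × 298 K = 25.6787 meV.
n₁/n₀ = (g₁/g₀) exp[−(E₁−E₀)/kT] = (2/2) × exp(−(50.3 meV)/(25.6787 meV)) = (2/2) × exp(-1.95882) = 0.1410.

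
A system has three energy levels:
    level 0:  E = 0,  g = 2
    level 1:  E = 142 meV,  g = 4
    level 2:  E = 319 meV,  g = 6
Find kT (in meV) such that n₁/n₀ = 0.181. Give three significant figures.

n₁/n₀ = (g₁/g₀) exp[−(E₁−E₀)/kT] = 0.181.
⇒ (E₁−E₀)/kT = ln((4/2)/0.181) = ln(11.050) = 2.4024.
kT = 142 meV / 2.4024 = 59.1 meV.

59.1 meV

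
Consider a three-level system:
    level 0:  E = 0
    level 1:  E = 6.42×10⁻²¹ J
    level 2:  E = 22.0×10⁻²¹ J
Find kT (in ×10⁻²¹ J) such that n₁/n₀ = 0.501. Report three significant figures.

n₁/n₀ = exp[−(E₁−E₀)/kT] = 0.501.
⇒ (E₁−E₀)/kT = ln(1/0.501) = ln(1.9960) = 0.69115.
kT = 6.42 ×10⁻²¹ J / 0.69115 = 9.29 ×10⁻²¹ J.

9.29 ×10⁻²¹ J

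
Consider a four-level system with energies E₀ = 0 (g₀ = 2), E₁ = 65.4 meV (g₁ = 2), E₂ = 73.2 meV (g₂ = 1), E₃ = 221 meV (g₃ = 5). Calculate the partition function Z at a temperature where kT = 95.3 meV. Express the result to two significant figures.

Z = 4.0

Eᵢ/kT = 0, 0.6863, 0.7681, 2.319.
Z = Σ gᵢe^(−Eᵢ/kT) = 2·e^(−0) + 2·e^(−0.6863) + 1·e^(−0.7681) + 5·e^(−2.319) = 2.000 + 1.007 + 0.4639 + 0.4919 = 3.963.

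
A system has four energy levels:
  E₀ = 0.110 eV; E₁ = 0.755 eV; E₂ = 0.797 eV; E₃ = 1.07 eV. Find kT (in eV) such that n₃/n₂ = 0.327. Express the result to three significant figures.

0.244 eV

n₃/n₂ = exp[−(E₃−E₂)/kT] = 0.327.
⇒ (E₃−E₂)/kT = ln(1/0.327) = ln(3.0581) = 1.1178.
kT = 0.273 eV / 1.1178 = 0.244 eV.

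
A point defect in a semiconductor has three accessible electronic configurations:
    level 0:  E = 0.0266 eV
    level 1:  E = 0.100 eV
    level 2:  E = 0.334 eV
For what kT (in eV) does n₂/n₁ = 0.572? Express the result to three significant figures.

n₂/n₁ = exp[−(E₂−E₁)/kT] = 0.572.
⇒ (E₂−E₁)/kT = ln(1/0.572) = ln(1.7483) = 0.55864.
kT = 0.234 eV / 0.55864 = 0.419 eV.

0.419 eV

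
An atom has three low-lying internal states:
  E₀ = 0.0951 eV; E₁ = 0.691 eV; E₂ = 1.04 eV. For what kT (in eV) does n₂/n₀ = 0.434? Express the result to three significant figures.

1.13 eV

n₂/n₀ = exp[−(E₂−E₀)/kT] = 0.434.
⇒ (E₂−E₀)/kT = ln(1/0.434) = ln(2.3041) = 0.83469.
kT = 0.9449 eV / 0.83469 = 1.13 eV.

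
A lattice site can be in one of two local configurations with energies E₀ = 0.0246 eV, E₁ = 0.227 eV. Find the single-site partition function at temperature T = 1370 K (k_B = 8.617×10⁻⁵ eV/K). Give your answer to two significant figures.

Z = 0.96

k_BT = 8.617×10⁻⁵ × 1370 K = 0.1181 eV.
Eᵢ/kT = 0.2083, 1.922.
Z = Σ e^(−Eᵢ/kT) = e^(−0.2083) + e^(−1.922) = 0.8120 + 0.1463 = 0.9583.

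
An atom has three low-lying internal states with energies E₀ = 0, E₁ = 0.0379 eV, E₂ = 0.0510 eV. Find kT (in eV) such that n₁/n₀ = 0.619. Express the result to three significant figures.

n₁/n₀ = exp[−(E₁−E₀)/kT] = 0.619.
⇒ (E₁−E₀)/kT = ln(1/0.619) = ln(1.6155) = 0.47964.
kT = 0.0379 eV / 0.47964 = 0.0790 eV.

0.0790 eV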